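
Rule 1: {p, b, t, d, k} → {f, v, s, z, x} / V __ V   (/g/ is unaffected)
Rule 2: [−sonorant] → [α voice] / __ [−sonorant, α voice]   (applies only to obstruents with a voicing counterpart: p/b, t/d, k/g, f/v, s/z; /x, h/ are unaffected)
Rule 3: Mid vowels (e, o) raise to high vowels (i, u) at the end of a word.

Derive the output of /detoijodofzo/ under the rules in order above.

Rule 1 (intervocalic spirantization): /t/ is a stop between vowels /e/ and /o/, so it spirantizes to the fricative [s]. /d/ is a stop between vowels /o/ and /o/, so it spirantizes to the fricative [z]. /detoijodofzo/ → desoijozofzo.
Rule 2 (regressive voicing assimilation): /f/ precedes the voiced obstruent /z/, so it voices to [v] by assimilation. /desoijozofzo/ → desoijozovzo.
Rule 3 (final vowel raising): /o/ is a mid vowel in word-final position, so it raises to [u]. /desoijozovzo/ → desoijozovzu.

desoijozovzu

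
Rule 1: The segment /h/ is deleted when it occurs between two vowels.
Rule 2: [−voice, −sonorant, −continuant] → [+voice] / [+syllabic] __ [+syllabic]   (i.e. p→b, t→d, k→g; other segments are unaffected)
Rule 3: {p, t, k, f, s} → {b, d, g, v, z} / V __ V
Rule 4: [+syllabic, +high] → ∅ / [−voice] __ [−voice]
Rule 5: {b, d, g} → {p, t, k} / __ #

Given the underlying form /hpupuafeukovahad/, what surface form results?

Rule 1 (intervocalic h-deletion): /h/ occurs between vowels /a/ and /a/, so it deletes. /hpupuafeukovahad/ → hpupuafeukovaad.
Rule 2 (intervocalic voicing): /p/ is a voiceless stop between vowels /u/ and /u/, so it voices to [b]. /k/ is a voiceless stop between vowels /u/ and /o/, so it voices to [g]. /hpupuafeukovaad/ → hpubuafeugovaad.
Rule 3 (intervocalic voicing): /f/ is a voiceless obstruent between vowels /a/ and /e/, so it voices to [v]. /hpubuafeugovaad/ → hpubuaveugovaad.
Rule 4 (high vowel syncope): no segment meets the environment; /hpubuaveugovaad/ is unchanged.
Rule 5 (final devoicing): /d/ is a voiced stop in word-final position, so it devoices to [t]. /hpubuaveugovaad/ → hpubuaveugovaat.

hpubuaveugovaat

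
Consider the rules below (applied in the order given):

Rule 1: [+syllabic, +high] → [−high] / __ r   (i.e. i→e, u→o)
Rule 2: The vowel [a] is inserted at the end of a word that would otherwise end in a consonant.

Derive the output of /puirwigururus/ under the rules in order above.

Rule 1 (pre-rhotic lowering): /i/ is a high vowel immediately before /r/, so it lowers to [e]. /u/ is a high vowel immediately before /r/, so it lowers to [o]. /u/ is a high vowel immediately before /r/, so it lowers to [o]. /puirwigururus/ → puerwigororus.
Rule 2 (final a-epenthesis): the form ends in the consonant /s/, so [a] is inserted word-finally. /puerwigororus/ → puerwigororusa.

puerwigororusa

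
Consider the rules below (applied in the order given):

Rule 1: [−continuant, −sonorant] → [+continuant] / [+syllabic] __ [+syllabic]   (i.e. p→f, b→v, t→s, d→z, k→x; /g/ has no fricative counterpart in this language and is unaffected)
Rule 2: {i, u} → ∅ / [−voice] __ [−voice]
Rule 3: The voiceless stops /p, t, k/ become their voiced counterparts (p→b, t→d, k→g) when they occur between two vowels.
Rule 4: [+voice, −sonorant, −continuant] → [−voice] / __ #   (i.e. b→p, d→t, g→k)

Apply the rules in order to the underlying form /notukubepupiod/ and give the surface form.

Rule 1 (intervocalic spirantization): /t/ is a stop between vowels /o/ and /u/, so it spirantizes to the fricative [s]. /k/ is a stop between vowels /u/ and /u/, so it spirantizes to the fricative [x]. /b/ is a stop between vowels /u/ and /e/, so it spirantizes to the fricative [v]. /p/ is a stop between vowels /e/ and /u/, so it spirantizes to the fricative [f]. /p/ is a stop between vowels /u/ and /i/, so it spirantizes to the fricative [f]. /notukubepupiod/ → nosuxuvefufiod.
Rule 2 (high vowel syncope): /u/ is a high vowel flanked by voiceless consonants /s/ and /x/, so it deletes. /u/ is a high vowel flanked by voiceless consonants /f/ and /f/, so it deletes. /nosuxuvefufiod/ → nosxuveffiod.
Rule 3 (intervocalic voicing): no segment meets the environment; /nosxuveffiod/ is unchanged.
Rule 4 (final devoicing): /d/ is a voiced stop in word-final position, so it devoices to [t]. /nosxuveffiod/ → nosxuveffiot.

nosxuveffiot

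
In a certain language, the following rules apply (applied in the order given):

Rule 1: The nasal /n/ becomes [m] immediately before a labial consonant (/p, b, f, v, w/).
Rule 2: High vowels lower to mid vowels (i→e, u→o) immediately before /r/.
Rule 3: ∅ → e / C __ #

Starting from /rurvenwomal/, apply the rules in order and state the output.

rorvemwomale

Rule 1 (nasal place assimilation): /n/ precedes the labial consonant /w/, so it assimilates in place to [m]. /rurvenwomal/ → rurvemwomal.
Rule 2 (pre-rhotic lowering): /u/ is a high vowel immediately before /r/, so it lowers to [o]. /rurvemwomal/ → rorvemwomal.
Rule 3 (final e-epenthesis): the form ends in the consonant /l/, so [e] is inserted word-finally. /rorvemwomal/ → rorvemwomale.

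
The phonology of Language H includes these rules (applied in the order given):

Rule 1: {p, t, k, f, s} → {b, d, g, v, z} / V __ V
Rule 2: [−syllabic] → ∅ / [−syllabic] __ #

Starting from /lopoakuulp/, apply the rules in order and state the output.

Rule 1 (intervocalic voicing): /p/ is a voiceless obstruent between vowels /o/ and /o/, so it voices to [b]. /k/ is a voiceless obstruent between vowels /a/ and /u/, so it voices to [g]. /lopoakuulp/ → loboaguulp.
Rule 2 (final cluster simplification): /p/ is the second consonant of a word-final cluster /lp/, so it deletes. /loboaguulp/ → loboaguul.

loboaguul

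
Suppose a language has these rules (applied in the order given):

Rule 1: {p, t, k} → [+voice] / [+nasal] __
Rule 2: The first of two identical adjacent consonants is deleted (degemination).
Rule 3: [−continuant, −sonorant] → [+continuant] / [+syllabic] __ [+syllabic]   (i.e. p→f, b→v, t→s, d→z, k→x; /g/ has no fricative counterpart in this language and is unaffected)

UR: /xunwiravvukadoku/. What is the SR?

Rule 1 (post-nasal voicing): no segment meets the environment; /xunwiravvukadoku/ is unchanged.
Rule 2 (degemination): /vv/ is a geminate; the first /v/ deletes. /xunwiravvukadoku/ → xunwiravukadoku.
Rule 3 (intervocalic spirantization): /k/ is a stop between vowels /u/ and /a/, so it spirantizes to the fricative [x]. /d/ is a stop between vowels /a/ and /o/, so it spirantizes to the fricative [z]. /k/ is a stop between vowels /o/ and /u/, so it spirantizes to the fricative [x]. /xunwiravukadoku/ → xunwiravuxazoxu.

xunwiravuxazoxu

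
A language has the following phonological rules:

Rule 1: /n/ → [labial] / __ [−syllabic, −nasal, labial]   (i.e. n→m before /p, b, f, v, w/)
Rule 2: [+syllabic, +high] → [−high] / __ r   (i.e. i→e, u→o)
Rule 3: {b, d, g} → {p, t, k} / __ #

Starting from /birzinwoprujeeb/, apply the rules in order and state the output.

berzimwoprujeep

Rule 1 (nasal place assimilation): /n/ precedes the labial consonant /w/, so it assimilates in place to [m]. /birzinwoprujeeb/ → birzimwoprujeeb.
Rule 2 (pre-rhotic lowering): /i/ is a high vowel immediately before /r/, so it lowers to [e]. /birzimwoprujeeb/ → berzimwoprujeeb.
Rule 3 (final devoicing): /b/ is a voiced stop in word-final position, so it devoices to [p]. /berzimwoprujeeb/ → berzimwoprujeep.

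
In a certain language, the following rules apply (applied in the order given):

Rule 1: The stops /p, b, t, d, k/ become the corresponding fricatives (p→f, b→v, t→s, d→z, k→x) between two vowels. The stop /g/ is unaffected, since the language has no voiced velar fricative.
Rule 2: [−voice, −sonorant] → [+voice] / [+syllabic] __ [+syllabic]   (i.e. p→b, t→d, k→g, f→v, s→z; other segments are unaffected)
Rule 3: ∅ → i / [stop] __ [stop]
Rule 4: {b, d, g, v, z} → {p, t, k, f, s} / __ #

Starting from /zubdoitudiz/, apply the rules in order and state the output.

zubidoizuzis

Rule 1 (intervocalic spirantization): /t/ is a stop between vowels /i/ and /u/, so it spirantizes to the fricative [s]. /d/ is a stop between vowels /u/ and /i/, so it spirantizes to the fricative [z]. /zubdoitudiz/ → zubdoisuziz.
Rule 2 (intervocalic voicing): /s/ is a voiceless obstruent between vowels /i/ and /u/, so it voices to [z]. /zubdoisuziz/ → zubdoizuziz.
Rule 3 (stop-cluster i-epenthesis): /b/ and /d/ form a stop–stop cluster, so [i] is inserted between them. /zubdoizuziz/ → zubidoizuziz.
Rule 4 (final devoicing): /z/ is a voiced obstruent in word-final position, so it devoices to [s]. /zubidoizuziz/ → zubidoizuzis.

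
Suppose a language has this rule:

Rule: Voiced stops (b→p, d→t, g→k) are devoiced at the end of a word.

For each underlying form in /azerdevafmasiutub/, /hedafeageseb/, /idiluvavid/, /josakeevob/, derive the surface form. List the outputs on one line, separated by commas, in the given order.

azerdevafmasiutup, hedafeagesep, idiluvavit, josakeevop

/azerdevafmasiutub/: /b/ is a voiced stop in word-final position, so it devoices to [p]. → [azerdevafmasiutup].
/hedafeageseb/: /b/ is a voiced stop in word-final position, so it devoices to [p]. → [hedafeagesep].
/idiluvavid/: /d/ is a voiced stop in word-final position, so it devoices to [t]. → [idiluvavit].
/josakeevob/: /b/ is a voiced stop in word-final position, so it devoices to [p]. → [josakeevop].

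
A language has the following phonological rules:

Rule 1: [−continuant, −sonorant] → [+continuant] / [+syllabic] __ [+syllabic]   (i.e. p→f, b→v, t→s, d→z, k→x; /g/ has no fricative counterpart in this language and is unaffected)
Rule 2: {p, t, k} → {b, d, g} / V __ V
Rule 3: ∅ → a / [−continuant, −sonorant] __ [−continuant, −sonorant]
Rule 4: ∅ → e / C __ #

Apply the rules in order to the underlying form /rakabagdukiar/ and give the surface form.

Rule 1 (intervocalic spirantization): /k/ is a stop between vowels /a/ and /a/, so it spirantizes to the fricative [x]. /b/ is a stop between vowels /a/ and /a/, so it spirantizes to the fricative [v]. /k/ is a stop between vowels /u/ and /i/, so it spirantizes to the fricative [x]. /rakabagdukiar/ → raxavagduxiar.
Rule 2 (intervocalic voicing): no segment meets the environment; /raxavagduxiar/ is unchanged.
Rule 3 (stop-cluster a-epenthesis): /g/ and /d/ form a stop–stop cluster, so [a] is inserted between them. /raxavagduxiar/ → raxavagaduxiar.
Rule 4 (final e-epenthesis): the form ends in the consonant /r/, so [e] is inserted word-finally. /raxavagaduxiar/ → raxavagaduxiare.

raxavagaduxiare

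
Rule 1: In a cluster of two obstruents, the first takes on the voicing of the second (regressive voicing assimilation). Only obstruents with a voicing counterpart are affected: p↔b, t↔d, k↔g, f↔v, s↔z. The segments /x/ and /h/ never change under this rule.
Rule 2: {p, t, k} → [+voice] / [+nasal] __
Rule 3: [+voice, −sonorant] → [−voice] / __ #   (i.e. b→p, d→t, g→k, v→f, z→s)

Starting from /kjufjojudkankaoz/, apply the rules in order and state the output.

Rule 1 (regressive voicing assimilation): /d/ precedes the voiceless obstruent /k/, so it devoices to [t] by assimilation. /kjufjojudkankaoz/ → kjufjojutkankaoz.
Rule 2 (post-nasal voicing): /k/ is a voiceless stop immediately after the nasal /n/, so it voices to [g]. /kjufjojutkankaoz/ → kjufjojutkangaoz.
Rule 3 (final devoicing): /z/ is a voiced obstruent in word-final position, so it devoices to [s]. /kjufjojutkangaoz/ → kjufjojutkangaos.

kjufjojutkangaos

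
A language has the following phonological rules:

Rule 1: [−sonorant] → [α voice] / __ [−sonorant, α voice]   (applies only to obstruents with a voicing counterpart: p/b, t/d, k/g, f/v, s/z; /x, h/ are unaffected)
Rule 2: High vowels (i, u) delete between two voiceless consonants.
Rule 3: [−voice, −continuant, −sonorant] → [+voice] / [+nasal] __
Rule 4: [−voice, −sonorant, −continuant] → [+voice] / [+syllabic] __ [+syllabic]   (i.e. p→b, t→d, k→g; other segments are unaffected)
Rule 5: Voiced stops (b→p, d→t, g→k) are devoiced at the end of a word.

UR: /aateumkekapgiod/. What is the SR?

aadeumgegabgiot

Rule 1 (regressive voicing assimilation): /p/ precedes the voiced obstruent /g/, so it voices to [b] by assimilation. /aateumkekapgiod/ → aateumkekabgiod.
Rule 2 (high vowel syncope): no segment meets the environment; /aateumkekabgiod/ is unchanged.
Rule 3 (post-nasal voicing): /k/ is a voiceless stop immediately after the nasal /m/, so it voices to [g]. /aateumkekabgiod/ → aateumgekabgiod.
Rule 4 (intervocalic voicing): /t/ is a voiceless stop between vowels /a/ and /e/, so it voices to [d]. /k/ is a voiceless stop between vowels /e/ and /a/, so it voices to [g]. /aateumgekabgiod/ → aadeumgegabgiod.
Rule 5 (final devoicing): /d/ is a voiced stop in word-final position, so it devoices to [t]. /aadeumgegabgiod/ → aadeumgegabgiot.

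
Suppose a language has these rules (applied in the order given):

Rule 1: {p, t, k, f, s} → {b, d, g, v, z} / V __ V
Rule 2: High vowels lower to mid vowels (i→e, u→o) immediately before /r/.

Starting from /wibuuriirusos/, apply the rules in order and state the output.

Rule 1 (intervocalic voicing): /s/ is a voiceless obstruent between vowels /u/ and /o/, so it voices to [z]. /wibuuriirusos/ → wibuuriiruzos.
Rule 2 (pre-rhotic lowering): /u/ is a high vowel immediately before /r/, so it lowers to [o]. /i/ is a high vowel immediately before /r/, so it lowers to [e]. /wibuuriiruzos/ → wibuorieruzos.

wibuorieruzos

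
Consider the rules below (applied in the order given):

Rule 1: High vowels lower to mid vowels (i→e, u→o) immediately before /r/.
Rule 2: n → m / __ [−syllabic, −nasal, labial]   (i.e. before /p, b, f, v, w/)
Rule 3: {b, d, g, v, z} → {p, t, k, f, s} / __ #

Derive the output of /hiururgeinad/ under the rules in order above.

Rule 1 (pre-rhotic lowering): /u/ is a high vowel immediately before /r/, so it lowers to [o]. /u/ is a high vowel immediately before /r/, so it lowers to [o]. /hiururgeinad/ → hiororgeinad.
Rule 2 (nasal place assimilation): no segment meets the environment; /hiororgeinad/ is unchanged.
Rule 3 (final devoicing): /d/ is a voiced obstruent in word-final position, so it devoices to [t]. /hiororgeinad/ → hiororgeinat.

hiororgeinat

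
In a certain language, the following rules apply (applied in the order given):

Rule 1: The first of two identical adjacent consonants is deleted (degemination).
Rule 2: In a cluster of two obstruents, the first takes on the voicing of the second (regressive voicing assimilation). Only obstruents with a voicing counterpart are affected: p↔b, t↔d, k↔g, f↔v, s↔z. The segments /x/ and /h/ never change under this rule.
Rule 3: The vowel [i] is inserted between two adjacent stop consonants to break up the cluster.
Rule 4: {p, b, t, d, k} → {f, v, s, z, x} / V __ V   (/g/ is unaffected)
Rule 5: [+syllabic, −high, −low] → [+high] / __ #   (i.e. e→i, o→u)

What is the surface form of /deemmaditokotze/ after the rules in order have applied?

Rule 1 (degemination): /mm/ is a geminate; the first /m/ deletes. /deemmaditokotze/ → deemaditokotze.
Rule 2 (regressive voicing assimilation): /t/ precedes the voiced obstruent /z/, so it voices to [d] by assimilation. /deemaditokotze/ → deemaditokodze.
Rule 3 (stop-cluster i-epenthesis): no segment meets the environment; /deemaditokodze/ is unchanged.
Rule 4 (intervocalic spirantization): /d/ is a stop between vowels /a/ and /i/, so it spirantizes to the fricative [z]. /t/ is a stop between vowels /i/ and /o/, so it spirantizes to the fricative [s]. /k/ is a stop between vowels /o/ and /o/, so it spirantizes to the fricative [x]. /deemaditokodze/ → deemazisoxodze.
Rule 5 (final vowel raising): /e/ is a mid vowel in word-final position, so it raises to [i]. /deemazisoxodze/ → deemazisoxodzi.

deemazisoxodzi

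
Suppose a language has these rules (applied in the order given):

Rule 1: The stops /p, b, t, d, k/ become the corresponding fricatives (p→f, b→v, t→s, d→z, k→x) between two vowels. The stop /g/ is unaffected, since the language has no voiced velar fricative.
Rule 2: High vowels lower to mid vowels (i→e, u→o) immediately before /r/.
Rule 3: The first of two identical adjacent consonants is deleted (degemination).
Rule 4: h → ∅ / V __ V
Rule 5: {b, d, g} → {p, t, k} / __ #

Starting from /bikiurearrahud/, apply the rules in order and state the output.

bixiorearaut

Rule 1 (intervocalic spirantization): /k/ is a stop between vowels /i/ and /i/, so it spirantizes to the fricative [x]. /bikiurearrahud/ → bixiurearrahud.
Rule 2 (pre-rhotic lowering): /u/ is a high vowel immediately before /r/, so it lowers to [o]. /bixiurearrahud/ → bixiorearrahud.
Rule 3 (degemination): /rr/ is a geminate; the first /r/ deletes. /bixiorearrahud/ → bixiorearahud.
Rule 4 (intervocalic h-deletion): /h/ occurs between vowels /a/ and /u/, so it deletes. /bixiorearahud/ → bixiorearaud.
Rule 5 (final devoicing): /d/ is a voiced stop in word-final position, so it devoices to [t]. /bixiorearaud/ → bixiorearaut.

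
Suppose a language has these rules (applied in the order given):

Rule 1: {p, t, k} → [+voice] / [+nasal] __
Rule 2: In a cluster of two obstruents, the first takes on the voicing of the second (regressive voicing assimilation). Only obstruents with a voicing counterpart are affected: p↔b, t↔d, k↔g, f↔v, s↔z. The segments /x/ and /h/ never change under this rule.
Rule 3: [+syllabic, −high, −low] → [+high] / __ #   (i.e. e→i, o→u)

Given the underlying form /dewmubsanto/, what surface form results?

Rule 1 (post-nasal voicing): /t/ is a voiceless stop immediately after the nasal /n/, so it voices to [d]. /dewmubsanto/ → dewmubsando.
Rule 2 (regressive voicing assimilation): /b/ precedes the voiceless obstruent /s/, so it devoices to [p] by assimilation. /dewmubsando/ → dewmupsando.
Rule 3 (final vowel raising): /o/ is a mid vowel in word-final position, so it raises to [u]. /dewmupsando/ → dewmupsandu.

dewmupsandu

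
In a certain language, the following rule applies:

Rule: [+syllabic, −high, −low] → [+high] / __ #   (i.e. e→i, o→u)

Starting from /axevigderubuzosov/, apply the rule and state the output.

axevigderubuzosov

No segment of /axevigderubuzosov/ meets the structural description of the rule, so the form surfaces unchanged.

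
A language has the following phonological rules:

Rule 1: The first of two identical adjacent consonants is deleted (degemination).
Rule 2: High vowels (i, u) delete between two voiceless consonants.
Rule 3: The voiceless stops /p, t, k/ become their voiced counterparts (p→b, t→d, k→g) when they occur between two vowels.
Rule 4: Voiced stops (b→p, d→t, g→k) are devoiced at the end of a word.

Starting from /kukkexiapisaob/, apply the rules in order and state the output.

kkexiapsaop

Rule 1 (degemination): /kk/ is a geminate; the first /k/ deletes. /kukkexiapisaob/ → kukexiapisaob.
Rule 2 (high vowel syncope): /u/ is a high vowel flanked by voiceless consonants /k/ and /k/, so it deletes. /i/ is a high vowel flanked by voiceless consonants /p/ and /s/, so it deletes. /kukexiapisaob/ → kkexiapsaob.
Rule 3 (intervocalic voicing): no segment meets the environment; /kkexiapsaob/ is unchanged.
Rule 4 (final devoicing): /b/ is a voiced stop in word-final position, so it devoices to [p]. /kkexiapsaob/ → kkexiapsaop.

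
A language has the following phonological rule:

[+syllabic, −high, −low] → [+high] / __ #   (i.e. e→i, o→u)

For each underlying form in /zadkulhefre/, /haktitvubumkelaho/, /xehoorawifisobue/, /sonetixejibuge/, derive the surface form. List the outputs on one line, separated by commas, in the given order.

zadkulhefri, haktitvubumkelahu, xehoorawifisobui, sonetixejibugi

/zadkulhefre/: /e/ is a mid vowel in word-final position, so it raises to [i]. → [zadkulhefri].
/haktitvubumkelaho/: /o/ is a mid vowel in word-final position, so it raises to [u]. → [haktitvubumkelahu].
/xehoorawifisobue/: /e/ is a mid vowel in word-final position, so it raises to [i]. → [xehoorawifisobui].
/sonetixejibuge/: /e/ is a mid vowel in word-final position, so it raises to [i]. → [sonetixejibugi].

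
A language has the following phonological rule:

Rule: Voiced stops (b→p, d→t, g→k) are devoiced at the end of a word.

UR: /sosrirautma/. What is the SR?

No segment of /sosrirautma/ meets the structural description of the rule, so the form surfaces unchanged.

sosrirautma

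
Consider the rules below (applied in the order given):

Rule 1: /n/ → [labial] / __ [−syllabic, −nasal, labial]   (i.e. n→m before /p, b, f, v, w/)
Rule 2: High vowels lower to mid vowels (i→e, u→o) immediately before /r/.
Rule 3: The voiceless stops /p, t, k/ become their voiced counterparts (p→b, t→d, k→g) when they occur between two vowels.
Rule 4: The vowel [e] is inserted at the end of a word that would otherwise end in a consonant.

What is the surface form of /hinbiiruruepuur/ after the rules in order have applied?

Rule 1 (nasal place assimilation): /n/ precedes the labial consonant /b/, so it assimilates in place to [m]. /hinbiiruruepuur/ → himbiiruruepuur.
Rule 2 (pre-rhotic lowering): /i/ is a high vowel immediately before /r/, so it lowers to [e]. /u/ is a high vowel immediately before /r/, so it lowers to [o]. /u/ is a high vowel immediately before /r/, so it lowers to [o]. /himbiiruruepuur/ → himbieroruepuor.
Rule 3 (intervocalic voicing): /p/ is a voiceless stop between vowels /e/ and /u/, so it voices to [b]. /himbieroruepuor/ → himbieroruebuor.
Rule 4 (final e-epenthesis): the form ends in the consonant /r/, so [e] is inserted word-finally. /himbieroruebuor/ → himbieroruebuore.

himbieroruebuore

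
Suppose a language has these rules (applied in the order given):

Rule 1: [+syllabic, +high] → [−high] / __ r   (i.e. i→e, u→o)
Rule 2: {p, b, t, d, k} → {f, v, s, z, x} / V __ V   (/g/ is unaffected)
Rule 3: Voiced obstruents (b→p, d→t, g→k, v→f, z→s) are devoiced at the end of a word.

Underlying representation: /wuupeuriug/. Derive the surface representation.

Rule 1 (pre-rhotic lowering): /u/ is a high vowel immediately before /r/, so it lowers to [o]. /wuupeuriug/ → wuupeoriug.
Rule 2 (intervocalic spirantization): /p/ is a stop between vowels /u/ and /e/, so it spirantizes to the fricative [f]. /wuupeoriug/ → wuufeoriug.
Rule 3 (final devoicing): /g/ is a voiced obstruent in word-final position, so it devoices to [k]. /wuufeoriug/ → wuufeoriuk.

wuufeoriuk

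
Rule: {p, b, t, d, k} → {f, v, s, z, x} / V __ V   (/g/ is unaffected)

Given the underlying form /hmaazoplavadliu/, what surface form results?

No segment of /hmaazoplavadliu/ meets the structural description of the rule, so the form surfaces unchanged.

hmaazoplavadliu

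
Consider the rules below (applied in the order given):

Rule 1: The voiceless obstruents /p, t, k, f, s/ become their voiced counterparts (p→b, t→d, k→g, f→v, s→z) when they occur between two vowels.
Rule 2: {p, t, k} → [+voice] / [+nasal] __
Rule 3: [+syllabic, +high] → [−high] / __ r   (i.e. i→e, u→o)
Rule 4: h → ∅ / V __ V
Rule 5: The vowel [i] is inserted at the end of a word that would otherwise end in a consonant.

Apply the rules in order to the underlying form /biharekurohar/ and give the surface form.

biaregoroari

Rule 1 (intervocalic voicing): /k/ is a voiceless obstruent between vowels /e/ and /u/, so it voices to [g]. /biharekurohar/ → biharegurohar.
Rule 2 (post-nasal voicing): no segment meets the environment; /biharegurohar/ is unchanged.
Rule 3 (pre-rhotic lowering): /u/ is a high vowel immediately before /r/, so it lowers to [o]. /biharegurohar/ → biharegorohar.
Rule 4 (intervocalic h-deletion): /h/ occurs between vowels /i/ and /a/, so it deletes. /h/ occurs between vowels /o/ and /a/, so it deletes. /biharegorohar/ → biaregoroar.
Rule 5 (final i-epenthesis): the form ends in the consonant /r/, so [i] is inserted word-finally. /biaregoroar/ → biaregoroari.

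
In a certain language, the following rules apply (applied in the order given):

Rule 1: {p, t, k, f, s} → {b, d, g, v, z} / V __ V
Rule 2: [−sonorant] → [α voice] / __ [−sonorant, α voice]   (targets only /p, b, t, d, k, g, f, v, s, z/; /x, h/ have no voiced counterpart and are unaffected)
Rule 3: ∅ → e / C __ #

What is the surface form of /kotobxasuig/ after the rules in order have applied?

Rule 1 (intervocalic voicing): /t/ is a voiceless obstruent between vowels /o/ and /o/, so it voices to [d]. /s/ is a voiceless obstruent between vowels /a/ and /u/, so it voices to [z]. /kotobxasuig/ → kodobxazuig.
Rule 2 (regressive voicing assimilation): /b/ precedes the voiceless obstruent /x/, so it devoices to [p] by assimilation. /kodobxazuig/ → kodopxazuig.
Rule 3 (final e-epenthesis): the form ends in the consonant /g/, so [e] is inserted word-finally. /kodopxazuig/ → kodopxazuige.

kodopxazuige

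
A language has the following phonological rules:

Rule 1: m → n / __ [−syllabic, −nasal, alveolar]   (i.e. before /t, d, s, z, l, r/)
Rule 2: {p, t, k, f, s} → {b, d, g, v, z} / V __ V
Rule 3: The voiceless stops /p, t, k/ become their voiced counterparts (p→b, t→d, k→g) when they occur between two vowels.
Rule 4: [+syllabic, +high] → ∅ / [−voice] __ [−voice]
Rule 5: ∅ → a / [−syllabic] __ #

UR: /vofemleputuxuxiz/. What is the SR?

vovenlebuduxxiza

Rule 1 (nasal place assimilation): /m/ precedes the alveolar consonant /l/, so it assimilates in place to [n]. /vofemleputuxuxiz/ → vofenleputuxuxiz.
Rule 2 (intervocalic voicing): /f/ is a voiceless obstruent between vowels /o/ and /e/, so it voices to [v]. /p/ is a voiceless obstruent between vowels /e/ and /u/, so it voices to [b]. /t/ is a voiceless obstruent between vowels /u/ and /u/, so it voices to [d]. /vofenleputuxuxiz/ → vovenlebuduxuxiz.
Rule 3 (intervocalic voicing): no segment meets the environment; /vovenlebuduxuxiz/ is unchanged.
Rule 4 (high vowel syncope): /u/ is a high vowel flanked by voiceless consonants /x/ and /x/, so it deletes. /vovenlebuduxuxiz/ → vovenlebuduxxiz.
Rule 5 (final a-epenthesis): the form ends in the consonant /z/, so [a] is inserted word-finally. /vovenlebuduxxiz/ → vovenlebuduxxiza.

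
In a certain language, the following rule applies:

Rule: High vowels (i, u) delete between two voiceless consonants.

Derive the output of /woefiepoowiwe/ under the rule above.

No segment of /woefiepoowiwe/ meets the structural description of the rule, so the form surfaces unchanged.

woefiepoowiwe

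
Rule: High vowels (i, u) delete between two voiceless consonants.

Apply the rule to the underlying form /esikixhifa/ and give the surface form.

/i/ is a high vowel flanked by voiceless consonants /s/ and /k/, so it deletes.
/i/ is a high vowel flanked by voiceless consonants /k/ and /x/, so it deletes.
/i/ is a high vowel flanked by voiceless consonants /h/ and /f/, so it deletes.
Surface form: [eskxhfa].

eskxhfa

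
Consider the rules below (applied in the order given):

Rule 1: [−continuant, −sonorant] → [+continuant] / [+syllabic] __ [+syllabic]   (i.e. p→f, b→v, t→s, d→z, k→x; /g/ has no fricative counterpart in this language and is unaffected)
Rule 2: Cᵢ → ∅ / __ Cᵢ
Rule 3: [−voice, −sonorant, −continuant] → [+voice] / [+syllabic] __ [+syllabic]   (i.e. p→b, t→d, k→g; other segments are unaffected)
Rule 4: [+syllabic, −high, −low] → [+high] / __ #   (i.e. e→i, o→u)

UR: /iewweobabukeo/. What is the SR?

ieweovavuxeu

Rule 1 (intervocalic spirantization): /b/ is a stop between vowels /o/ and /a/, so it spirantizes to the fricative [v]. /b/ is a stop between vowels /a/ and /u/, so it spirantizes to the fricative [v]. /k/ is a stop between vowels /u/ and /e/, so it spirantizes to the fricative [x]. /iewweobabukeo/ → iewweovavuxeo.
Rule 2 (degemination): /ww/ is a geminate; the first /w/ deletes. /iewweovavuxeo/ → ieweovavuxeo.
Rule 3 (intervocalic voicing): no segment meets the environment; /ieweovavuxeo/ is unchanged.
Rule 4 (final vowel raising): /o/ is a mid vowel in word-final position, so it raises to [u]. /ieweovavuxeo/ → ieweovavuxeu.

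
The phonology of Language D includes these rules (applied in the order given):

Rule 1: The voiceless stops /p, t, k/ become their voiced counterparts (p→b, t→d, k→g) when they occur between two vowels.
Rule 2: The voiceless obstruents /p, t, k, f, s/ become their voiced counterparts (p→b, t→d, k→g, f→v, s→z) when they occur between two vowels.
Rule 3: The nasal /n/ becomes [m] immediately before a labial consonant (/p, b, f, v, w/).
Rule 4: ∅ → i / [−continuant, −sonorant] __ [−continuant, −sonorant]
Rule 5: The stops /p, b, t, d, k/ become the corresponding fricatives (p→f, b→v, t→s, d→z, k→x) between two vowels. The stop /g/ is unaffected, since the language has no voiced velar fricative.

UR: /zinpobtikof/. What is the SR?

Rule 1 (intervocalic voicing): /k/ is a voiceless stop between vowels /i/ and /o/, so it voices to [g]. /zinpobtikof/ → zinpobtigof.
Rule 2 (intervocalic voicing): no segment meets the environment; /zinpobtigof/ is unchanged.
Rule 3 (nasal place assimilation): /n/ precedes the labial consonant /p/, so it assimilates in place to [m]. /zinpobtigof/ → zimpobtigof.
Rule 4 (stop-cluster i-epenthesis): /b/ and /t/ form a stop–stop cluster, so [i] is inserted between them. /zimpobtigof/ → zimpobitigof.
Rule 5 (intervocalic spirantization): /b/ is a stop between vowels /o/ and /i/, so it spirantizes to the fricative [v]. /t/ is a stop between vowels /i/ and /i/, so it spirantizes to the fricative [s]. /zimpobitigof/ → zimpovisigof.

zimpovisigof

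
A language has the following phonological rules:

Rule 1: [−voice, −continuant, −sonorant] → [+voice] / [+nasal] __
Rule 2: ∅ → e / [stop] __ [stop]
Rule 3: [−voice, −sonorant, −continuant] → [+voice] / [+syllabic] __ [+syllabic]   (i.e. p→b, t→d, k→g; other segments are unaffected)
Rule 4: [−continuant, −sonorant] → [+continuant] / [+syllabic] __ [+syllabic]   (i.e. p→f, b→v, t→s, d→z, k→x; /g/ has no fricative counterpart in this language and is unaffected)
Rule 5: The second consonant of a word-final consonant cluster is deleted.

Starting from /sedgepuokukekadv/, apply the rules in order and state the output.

sezegevuogugegad

Rule 1 (post-nasal voicing): no segment meets the environment; /sedgepuokukekadv/ is unchanged.
Rule 2 (stop-cluster e-epenthesis): /d/ and /g/ form a stop–stop cluster, so [e] is inserted between them. /sedgepuokukekadv/ → sedegepuokukekadv.
Rule 3 (intervocalic voicing): /p/ is a voiceless stop between vowels /e/ and /u/, so it voices to [b]. /k/ is a voiceless stop between vowels /o/ and /u/, so it voices to [g]. /k/ is a voiceless stop between vowels /u/ and /e/, so it voices to [g]. /k/ is a voiceless stop between vowels /e/ and /a/, so it voices to [g]. /sedegepuokukekadv/ → sedegebuogugegadv.
Rule 4 (intervocalic spirantization): /d/ is a stop between vowels /e/ and /e/, so it spirantizes to the fricative [z]. /b/ is a stop between vowels /e/ and /u/, so it spirantizes to the fricative [v]. /sedegebuogugegadv/ → sezegevuogugegadv.
Rule 5 (final cluster simplification): /v/ is the second consonant of a word-final cluster /dv/, so it deletes. /sezegevuogugegadv/ → sezegevuogugegad.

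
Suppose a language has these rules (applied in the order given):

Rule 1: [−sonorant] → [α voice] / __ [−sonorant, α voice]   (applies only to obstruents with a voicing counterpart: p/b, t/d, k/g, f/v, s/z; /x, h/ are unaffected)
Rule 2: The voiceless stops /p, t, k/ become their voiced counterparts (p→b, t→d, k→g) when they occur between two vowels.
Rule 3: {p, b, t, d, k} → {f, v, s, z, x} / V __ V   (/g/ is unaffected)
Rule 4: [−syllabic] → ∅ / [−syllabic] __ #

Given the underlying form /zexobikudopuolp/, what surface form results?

Rule 1 (regressive voicing assimilation): no segment meets the environment; /zexobikudopuolp/ is unchanged.
Rule 2 (intervocalic voicing): /k/ is a voiceless stop between vowels /i/ and /u/, so it voices to [g]. /p/ is a voiceless stop between vowels /o/ and /u/, so it voices to [b]. /zexobikudopuolp/ → zexobigudobuolp.
Rule 3 (intervocalic spirantization): /b/ is a stop between vowels /o/ and /i/, so it spirantizes to the fricative [v]. /d/ is a stop between vowels /u/ and /o/, so it spirantizes to the fricative [z]. /b/ is a stop between vowels /o/ and /u/, so it spirantizes to the fricative [v]. /zexobigudobuolp/ → zexoviguzovuolp.
Rule 4 (final cluster simplification): /p/ is the second consonant of a word-final cluster /lp/, so it deletes. /zexoviguzovuolp/ → zexoviguzovuol.

zexoviguzovuol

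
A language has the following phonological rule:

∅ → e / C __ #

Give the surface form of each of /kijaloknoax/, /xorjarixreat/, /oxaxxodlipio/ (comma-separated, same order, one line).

/kijaloknoax/: the form ends in the consonant /x/, so [e] is inserted word-finally. → [kijaloknoaxe].
/xorjarixreat/: the form ends in the consonant /t/, so [e] is inserted word-finally. → [xorjarixreate].
/oxaxxodlipio/: the rule's environment is not met; surfaces unchanged as [oxaxxodlipio].

kijaloknoaxe, xorjarixreate, oxaxxodlipio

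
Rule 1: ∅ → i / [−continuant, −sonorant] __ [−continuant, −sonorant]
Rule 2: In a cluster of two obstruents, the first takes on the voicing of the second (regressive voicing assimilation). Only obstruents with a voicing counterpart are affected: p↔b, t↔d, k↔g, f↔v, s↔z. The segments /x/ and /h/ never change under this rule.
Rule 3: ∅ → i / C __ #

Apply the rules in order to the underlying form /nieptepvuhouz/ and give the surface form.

Rule 1 (stop-cluster i-epenthesis): /p/ and /t/ form a stop–stop cluster, so [i] is inserted between them. /nieptepvuhouz/ → niepitepvuhouz.
Rule 2 (regressive voicing assimilation): /p/ precedes the voiced obstruent /v/, so it voices to [b] by assimilation. /niepitepvuhouz/ → niepitebvuhouz.
Rule 3 (final i-epenthesis): the form ends in the consonant /z/, so [i] is inserted word-finally. /niepitebvuhouz/ → niepitebvuhouzi.

niepitebvuhouzi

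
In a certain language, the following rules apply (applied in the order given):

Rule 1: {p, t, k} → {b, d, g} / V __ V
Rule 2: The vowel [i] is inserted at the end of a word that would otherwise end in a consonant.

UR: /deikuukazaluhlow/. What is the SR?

Rule 1 (intervocalic voicing): /k/ is a voiceless stop between vowels /i/ and /u/, so it voices to [g]. /k/ is a voiceless stop between vowels /u/ and /a/, so it voices to [g]. /deikuukazaluhlow/ → deiguugazaluhlow.
Rule 2 (final i-epenthesis): the form ends in the consonant /w/, so [i] is inserted word-finally. /deiguugazaluhlow/ → deiguugazaluhlowi.

deiguugazaluhlowi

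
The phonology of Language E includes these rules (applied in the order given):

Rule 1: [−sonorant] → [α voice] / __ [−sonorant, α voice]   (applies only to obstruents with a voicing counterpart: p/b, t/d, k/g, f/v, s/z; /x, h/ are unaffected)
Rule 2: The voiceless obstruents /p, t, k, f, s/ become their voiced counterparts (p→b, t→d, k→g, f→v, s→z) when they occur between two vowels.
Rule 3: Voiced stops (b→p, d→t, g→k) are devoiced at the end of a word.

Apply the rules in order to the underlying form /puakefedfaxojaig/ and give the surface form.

Rule 1 (regressive voicing assimilation): /d/ precedes the voiceless obstruent /f/, so it devoices to [t] by assimilation. /puakefedfaxojaig/ → puakefetfaxojaig.
Rule 2 (intervocalic voicing): /k/ is a voiceless obstruent between vowels /a/ and /e/, so it voices to [g]. /f/ is a voiceless obstruent between vowels /e/ and /e/, so it voices to [v]. /puakefetfaxojaig/ → puagevetfaxojaig.
Rule 3 (final devoicing): /g/ is a voiced stop in word-final position, so it devoices to [k]. /puagevetfaxojaig/ → puagevetfaxojaik.

puagevetfaxojaik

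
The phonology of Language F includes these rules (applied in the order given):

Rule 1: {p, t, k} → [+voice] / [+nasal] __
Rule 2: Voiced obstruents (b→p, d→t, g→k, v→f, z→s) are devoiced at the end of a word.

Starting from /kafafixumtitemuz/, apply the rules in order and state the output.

Rule 1 (post-nasal voicing): /t/ is a voiceless stop immediately after the nasal /m/, so it voices to [d]. /kafafixumtitemuz/ → kafafixumditemuz.
Rule 2 (final devoicing): /z/ is a voiced obstruent in word-final position, so it devoices to [s]. /kafafixumditemuz/ → kafafixumditemus.

kafafixumditemus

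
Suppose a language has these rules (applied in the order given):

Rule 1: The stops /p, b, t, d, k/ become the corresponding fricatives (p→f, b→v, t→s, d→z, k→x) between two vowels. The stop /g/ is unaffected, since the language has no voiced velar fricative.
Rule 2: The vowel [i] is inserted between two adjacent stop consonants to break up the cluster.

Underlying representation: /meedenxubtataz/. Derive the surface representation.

meezenxubitasaz

Rule 1 (intervocalic spirantization): /d/ is a stop between vowels /e/ and /e/, so it spirantizes to the fricative [z]. /t/ is a stop between vowels /a/ and /a/, so it spirantizes to the fricative [s]. /meedenxubtataz/ → meezenxubtasaz.
Rule 2 (stop-cluster i-epenthesis): /b/ and /t/ form a stop–stop cluster, so [i] is inserted between them. /meezenxubtasaz/ → meezenxubitasaz.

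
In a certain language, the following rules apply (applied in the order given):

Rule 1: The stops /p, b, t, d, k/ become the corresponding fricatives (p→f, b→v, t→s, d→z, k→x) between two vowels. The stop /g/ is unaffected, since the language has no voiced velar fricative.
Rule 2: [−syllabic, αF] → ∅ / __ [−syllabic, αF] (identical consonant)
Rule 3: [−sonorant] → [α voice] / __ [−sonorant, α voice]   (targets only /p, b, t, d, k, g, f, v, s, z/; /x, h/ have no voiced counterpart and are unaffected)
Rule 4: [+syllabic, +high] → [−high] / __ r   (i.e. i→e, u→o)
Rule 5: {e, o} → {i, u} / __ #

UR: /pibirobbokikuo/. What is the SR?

Rule 1 (intervocalic spirantization): /b/ is a stop between vowels /i/ and /i/, so it spirantizes to the fricative [v]. /k/ is a stop between vowels /o/ and /i/, so it spirantizes to the fricative [x]. /k/ is a stop between vowels /i/ and /u/, so it spirantizes to the fricative [x]. /pibirobbokikuo/ → pivirobboxixuo.
Rule 2 (degemination): /bb/ is a geminate; the first /b/ deletes. /pivirobboxixuo/ → piviroboxixuo.
Rule 3 (regressive voicing assimilation): no segment meets the environment; /piviroboxixuo/ is unchanged.
Rule 4 (pre-rhotic lowering): /i/ is a high vowel immediately before /r/, so it lowers to [e]. /piviroboxixuo/ → piveroboxixuo.
Rule 5 (final vowel raising): /o/ is a mid vowel in word-final position, so it raises to [u]. /piveroboxixuo/ → piveroboxixuu.

piveroboxixuu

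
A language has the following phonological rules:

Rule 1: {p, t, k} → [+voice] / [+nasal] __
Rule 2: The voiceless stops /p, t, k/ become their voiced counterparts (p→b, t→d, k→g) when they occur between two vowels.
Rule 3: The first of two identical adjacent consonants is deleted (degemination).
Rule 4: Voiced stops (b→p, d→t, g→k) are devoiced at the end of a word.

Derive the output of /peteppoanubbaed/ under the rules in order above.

Rule 1 (post-nasal voicing): no segment meets the environment; /peteppoanubbaed/ is unchanged.
Rule 2 (intervocalic voicing): /t/ is a voiceless stop between vowels /e/ and /e/, so it voices to [d]. /peteppoanubbaed/ → pedeppoanubbaed.
Rule 3 (degemination): /pp/ is a geminate; the first /p/ deletes. /bb/ is a geminate; the first /b/ deletes. /pedeppoanubbaed/ → pedepoanubaed.
Rule 4 (final devoicing): /d/ is a voiced stop in word-final position, so it devoices to [t]. /pedepoanubaed/ → pedepoanubaet.

pedepoanubaet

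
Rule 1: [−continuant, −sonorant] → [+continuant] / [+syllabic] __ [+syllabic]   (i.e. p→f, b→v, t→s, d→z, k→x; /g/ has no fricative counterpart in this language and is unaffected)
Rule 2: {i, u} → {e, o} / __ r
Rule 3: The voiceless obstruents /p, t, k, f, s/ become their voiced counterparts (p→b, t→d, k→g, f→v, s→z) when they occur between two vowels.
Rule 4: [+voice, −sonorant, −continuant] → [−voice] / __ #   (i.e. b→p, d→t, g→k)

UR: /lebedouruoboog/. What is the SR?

levezooruovook

Rule 1 (intervocalic spirantization): /b/ is a stop between vowels /e/ and /e/, so it spirantizes to the fricative [v]. /d/ is a stop between vowels /e/ and /o/, so it spirantizes to the fricative [z]. /b/ is a stop between vowels /o/ and /o/, so it spirantizes to the fricative [v]. /lebedouruoboog/ → levezouruovoog.
Rule 2 (pre-rhotic lowering): /u/ is a high vowel immediately before /r/, so it lowers to [o]. /levezouruovoog/ → levezooruovoog.
Rule 3 (intervocalic voicing): no segment meets the environment; /levezooruovoog/ is unchanged.
Rule 4 (final devoicing): /g/ is a voiced stop in word-final position, so it devoices to [k]. /levezooruovoog/ → levezooruovook.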